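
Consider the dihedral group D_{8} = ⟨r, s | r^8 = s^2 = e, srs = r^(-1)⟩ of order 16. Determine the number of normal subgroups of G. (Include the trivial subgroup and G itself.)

7

G has 19 subgroups. Checking conjugation-invariance by order — order 1: 1/1 normal; order 2: 1/9 normal; order 4: 1/5 normal; order 8: 3/3 normal; order 16: 1/1 normal.
Total normal subgroups: 7.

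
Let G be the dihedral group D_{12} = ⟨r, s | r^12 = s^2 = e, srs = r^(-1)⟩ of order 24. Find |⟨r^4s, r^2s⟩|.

12

|⟨r^4s⟩| = 2 and |⟨r^2s⟩| = 2, so |H| is a multiple of lcm(2, 2) = 2 and divides |G| = 24.
Closing under the operation: H = {e, r^2, r^4, r^6, r^8, r^10, s, r^2s, r^4s, r^6s, r^8s, r^10s}, so |H| = 12.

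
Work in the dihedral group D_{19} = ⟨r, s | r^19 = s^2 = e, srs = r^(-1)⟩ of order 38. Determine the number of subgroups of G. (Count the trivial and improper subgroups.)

|G| = 38, so by Lagrange every subgroup order divides 38. Divisors: 1, 2, 19, 38.
Subgroups by order — order 1: 1; order 2: 19; order 19: 1; order 38: 1.
Total: 1 + 19 + 1 + 1 = 22.

22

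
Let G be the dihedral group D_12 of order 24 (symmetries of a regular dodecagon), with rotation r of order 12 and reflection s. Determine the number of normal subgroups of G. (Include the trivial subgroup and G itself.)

9

G has 34 subgroups. Checking conjugation-invariance by order — order 1: 1/1 normal; order 2: 1/13 normal; order 3: 1/1 normal; order 4: 1/7 normal; order 6: 1/5 normal; order 8: 0/3 normal; order 12: 3/3 normal; order 24: 1/1 normal.
Total normal subgroups: 9.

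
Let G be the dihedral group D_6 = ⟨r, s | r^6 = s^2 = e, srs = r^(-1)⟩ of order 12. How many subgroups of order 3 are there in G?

1

|G| = 12 and 3 | 12, so subgroups of order 3 are possible by Lagrange.
The subgroups of order 3 are: {e, r^2, r^4}.
So G has 1 subgroup of order 3.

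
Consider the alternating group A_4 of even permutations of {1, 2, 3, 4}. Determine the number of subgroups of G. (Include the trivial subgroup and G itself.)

10

|G| = 12, so by Lagrange every subgroup order divides 12. Divisors: 1, 2, 3, 4, 6, 12.
Subgroups by order — order 1: 1; order 2: 3; order 3: 4; order 4: 1; order 6: 0; order 12: 1.
Total: 1 + 3 + 4 + 1 + 0 + 1 = 10.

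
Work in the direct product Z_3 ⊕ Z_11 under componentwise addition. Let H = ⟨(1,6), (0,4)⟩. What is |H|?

|⟨(1,6)⟩| = 33 and |⟨(0,4)⟩| = 11, so |H| is a multiple of lcm(33, 11) = 33 and divides |G| = 33.
Closing {(1,6), (0,4)} under the group operation gives all of G, so |H| = 33.

33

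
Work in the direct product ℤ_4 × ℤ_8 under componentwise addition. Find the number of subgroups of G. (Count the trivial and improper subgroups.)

22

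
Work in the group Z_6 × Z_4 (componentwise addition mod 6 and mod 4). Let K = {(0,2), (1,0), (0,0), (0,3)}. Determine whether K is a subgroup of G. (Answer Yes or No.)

(1,0) ∈ K but its inverse (5,0) ∉ K, so K is not a subgroup.

No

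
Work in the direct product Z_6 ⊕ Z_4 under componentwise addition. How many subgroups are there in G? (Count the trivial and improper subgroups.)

|G| = 24, so by Lagrange every subgroup order divides 24. Divisors: 1, 2, 3, 4, 6, 8, 12, 24.
Subgroups by order — order 1: 1; order 2: 3; order 3: 1; order 4: 3; order 6: 3; order 8: 1; order 12: 3; order 24: 1.
Total: 1 + 3 + 1 + 3 + 3 + 1 + 3 + 1 = 16.

16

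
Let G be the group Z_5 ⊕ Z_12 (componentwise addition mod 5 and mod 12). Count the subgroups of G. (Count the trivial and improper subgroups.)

|G| = 60, so by Lagrange every subgroup order divides 60. Divisors: 1, 2, 3, 4, 5, 6, 10, 12, 15, 20, 30, 60.
Subgroups by order — order 1: 1; order 2: 1; order 3: 1; order 4: 1; order 5: 1; order 6: 1; order 10: 1; order 12: 1; order 15: 1; order 20: 1; order 30: 1; order 60: 1.
Total: 1 + 1 + 1 + 1 + 1 + 1 + 1 + 1 + 1 + 1 + 1 + 1 = 12.

12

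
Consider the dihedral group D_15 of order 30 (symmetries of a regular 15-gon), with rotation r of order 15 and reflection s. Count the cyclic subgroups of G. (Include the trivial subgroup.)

Each element a generates a cyclic subgroup ⟨a⟩; distinct elements may generate the same one (a cyclic group of order d has φ(d) generators).
Cyclic subgroups by order — order 1: 1; order 2: 15; order 3: 1; order 5: 1; order 15: 1.
Total: 19.

19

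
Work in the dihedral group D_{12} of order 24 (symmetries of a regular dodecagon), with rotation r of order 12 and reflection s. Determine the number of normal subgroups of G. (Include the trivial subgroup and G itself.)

G has 34 subgroups. Checking conjugation-invariance by order — order 1: 1/1 normal; order 2: 1/13 normal; order 3: 1/1 normal; order 4: 1/7 normal; order 6: 1/5 normal; order 8: 0/3 normal; order 12: 3/3 normal; order 24: 1/1 normal.
Total normal subgroups: 9.

9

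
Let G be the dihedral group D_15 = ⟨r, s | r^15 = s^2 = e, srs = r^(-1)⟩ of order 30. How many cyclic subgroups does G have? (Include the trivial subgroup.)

19

A cyclic subgroup of order d is generated by each of its φ(d) elements of order d, so the cyclic subgroups of order d number (#elements of order d)/φ(d).
Cyclic subgroups by order — order 1: 1; order 2: 15; order 3: 1; order 5: 1; order 15: 1.
Total: 19.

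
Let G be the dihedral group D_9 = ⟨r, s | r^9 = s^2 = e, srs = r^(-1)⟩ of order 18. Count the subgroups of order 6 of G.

3

|G| = 18 and 6 | 18, so subgroups of order 6 are possible by Lagrange.
The subgroups of order 6 are: {e, r^3, r^6, r^2s, r^5s, r^8s}; {e, r^3, r^6, s, r^3s, r^6s}; {e, r^3, r^6, rs, r^4s, r^7s}.
So G has 3 subgroups of order 6.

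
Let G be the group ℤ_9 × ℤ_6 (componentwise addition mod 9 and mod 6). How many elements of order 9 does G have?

18

An element (a,b) has order lcm(ord(a), ord(b)); count pairs with lcm equal to 9.
Enumerating gives 18 such elements.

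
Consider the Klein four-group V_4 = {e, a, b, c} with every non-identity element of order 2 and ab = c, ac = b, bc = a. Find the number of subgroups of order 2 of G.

3

|G| = 4 and 2 | 4, so subgroups of order 2 are possible by Lagrange.
The subgroups of order 2 are: {e, a}; {e, b}; {e, c}.
So G has 3 subgroups of order 2.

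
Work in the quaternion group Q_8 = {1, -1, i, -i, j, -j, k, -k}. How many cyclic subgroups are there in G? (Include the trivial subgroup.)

Each element a generates a cyclic subgroup ⟨a⟩; distinct elements may generate the same one (a cyclic group of order d has φ(d) generators).
Cyclic subgroups by order — order 1: 1; order 2: 1; order 4: 3.
Total: 5.

5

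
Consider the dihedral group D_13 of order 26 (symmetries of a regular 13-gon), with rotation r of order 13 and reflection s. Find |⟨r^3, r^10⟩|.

|⟨r^3⟩| = 13 and |⟨r^10⟩| = 13, so |H| is a multiple of lcm(13, 13) = 13 and divides |G| = 26.
Closing under the operation: H = {e, r, r^2, r^3, r^4, r^5, r^6, r^7, r^8, r^9, r^10, r^11, r^12}, so |H| = 13.

13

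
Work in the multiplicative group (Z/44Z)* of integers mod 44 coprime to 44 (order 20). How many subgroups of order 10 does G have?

|G| = 20 and 10 | 20, so subgroups of order 10 are possible by Lagrange.
The subgroups of order 10 are: {1, 5, 9, 13, 17, 21, 25, 29, 37, 41}; {1, 3, 5, 9, 15, 23, 25, 27, 31, 37}; {1, 5, 7, 9, 19, 25, 35, 37, 39, 43}.
So G has 3 subgroups of order 10.

3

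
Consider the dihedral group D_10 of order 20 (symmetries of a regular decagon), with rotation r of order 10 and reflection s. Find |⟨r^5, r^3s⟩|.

4

|⟨r^5⟩| = 2 and |⟨r^3s⟩| = 2, so |H| is a multiple of lcm(2, 2) = 2 and divides |G| = 20.
Closing under the operation: H = {e, r^5, r^3s, r^8s}, so |H| = 4.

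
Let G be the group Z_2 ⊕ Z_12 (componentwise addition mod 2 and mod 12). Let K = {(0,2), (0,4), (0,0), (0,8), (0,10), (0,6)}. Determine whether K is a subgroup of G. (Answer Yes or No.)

|K| = 6 divides |G| = 24, consistent with Lagrange.
K contains the identity, every element's inverse is in K, and K is closed under +: it is a subgroup.
In fact K = ⟨(0,2)⟩.

Yes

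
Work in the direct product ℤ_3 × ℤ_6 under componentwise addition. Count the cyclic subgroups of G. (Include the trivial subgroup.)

10

Group the elements of G by the cyclic subgroup they generate; each cyclic subgroup of order d accounts for φ(d) elements.
Cyclic subgroups by order — order 1: 1; order 2: 1; order 3: 4; order 6: 4.
Total: 10.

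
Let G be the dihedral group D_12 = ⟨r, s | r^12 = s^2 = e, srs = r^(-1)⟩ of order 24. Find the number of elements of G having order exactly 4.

2

The elements of order 4 are: r^3, r^9.
That's 2.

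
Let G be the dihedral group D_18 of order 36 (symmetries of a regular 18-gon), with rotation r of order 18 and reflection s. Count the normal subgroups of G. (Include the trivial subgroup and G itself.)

G has 45 subgroups. Checking conjugation-invariance by order — order 1: 1/1 normal; order 2: 1/19 normal; order 3: 1/1 normal; order 4: 0/9 normal; order 6: 1/7 normal; order 9: 1/1 normal; order 12: 0/3 normal; order 18: 3/3 normal; order 36: 1/1 normal.
Total normal subgroups: 9.

9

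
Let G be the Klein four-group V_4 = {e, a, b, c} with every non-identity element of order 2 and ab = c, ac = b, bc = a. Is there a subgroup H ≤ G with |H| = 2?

2 | 4. A subgroup of order 2 is {e, a}.

Yes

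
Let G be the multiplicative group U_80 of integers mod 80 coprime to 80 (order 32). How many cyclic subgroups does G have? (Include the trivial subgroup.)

20

Group the elements of G by the cyclic subgroup they generate; each cyclic subgroup of order d accounts for φ(d) elements.
Cyclic subgroups by order — order 1: 1; order 2: 7; order 4: 12.
Total: 20.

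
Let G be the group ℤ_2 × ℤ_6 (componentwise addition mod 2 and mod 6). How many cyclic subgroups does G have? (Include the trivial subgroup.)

8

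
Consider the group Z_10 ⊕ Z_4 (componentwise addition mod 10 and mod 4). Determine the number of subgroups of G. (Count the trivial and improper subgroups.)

16

|G| = 40, so by Lagrange every subgroup order divides 40. Divisors: 1, 2, 4, 5, 8, 10, 20, 40.
Subgroups by order — order 1: 1; order 2: 3; order 4: 3; order 5: 1; order 8: 1; order 10: 3; order 20: 3; order 40: 1.
Total: 1 + 3 + 3 + 1 + 1 + 3 + 3 + 1 = 16.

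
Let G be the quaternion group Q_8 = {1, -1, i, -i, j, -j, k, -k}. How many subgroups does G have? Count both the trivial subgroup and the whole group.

|G| = 8, so by Lagrange every subgroup order divides 8. Divisors: 1, 2, 4, 8.
Subgroups by order — order 1: 1; order 2: 1; order 4: 3; order 8: 1.
Total: 1 + 1 + 3 + 1 = 6.

6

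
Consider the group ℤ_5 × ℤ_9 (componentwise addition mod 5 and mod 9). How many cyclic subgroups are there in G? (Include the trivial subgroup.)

6

Group the elements of G by the cyclic subgroup they generate; each cyclic subgroup of order d accounts for φ(d) elements.
Cyclic subgroups by order — order 1: 1; order 3: 1; order 5: 1; order 9: 1; order 15: 1; order 45: 1.
Total: 6.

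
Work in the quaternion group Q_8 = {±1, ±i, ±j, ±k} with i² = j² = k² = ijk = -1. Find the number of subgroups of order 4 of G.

3

|G| = 8 and 4 | 8, so subgroups of order 4 are possible by Lagrange.
The subgroups of order 4 are: {1, -1, i, -i}; {1, -1, j, -j}; {1, -1, k, -k}.
So G has 3 subgroups of order 4.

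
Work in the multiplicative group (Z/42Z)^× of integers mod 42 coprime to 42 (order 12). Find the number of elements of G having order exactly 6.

6

The elements of order 6 are: 5, 11, 17, 19, 23, 31.
That's 6.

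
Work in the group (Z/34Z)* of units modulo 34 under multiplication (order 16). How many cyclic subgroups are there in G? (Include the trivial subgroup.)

Each element a generates a cyclic subgroup ⟨a⟩; distinct elements may generate the same one (a cyclic group of order d has φ(d) generators).
Cyclic subgroups by order — order 1: 1; order 2: 1; order 4: 1; order 8: 1; order 16: 1.
Total: 5.

5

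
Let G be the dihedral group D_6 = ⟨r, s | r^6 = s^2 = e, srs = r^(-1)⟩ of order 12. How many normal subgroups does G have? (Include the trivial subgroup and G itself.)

7

G has 16 subgroups. Checking conjugation-invariance by order — order 1: 1/1 normal; order 2: 1/7 normal; order 3: 1/1 normal; order 4: 0/3 normal; order 6: 3/3 normal; order 12: 1/1 normal.
Total normal subgroups: 7.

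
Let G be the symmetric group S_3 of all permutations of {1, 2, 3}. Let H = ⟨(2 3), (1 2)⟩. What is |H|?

6

|⟨(2 3)⟩| = 2 and |⟨(1 2)⟩| = 2, so |H| is a multiple of lcm(2, 2) = 2 and divides |G| = 6.
Closing {(2 3), (1 2)} under the group operation gives all of G, so |H| = 6.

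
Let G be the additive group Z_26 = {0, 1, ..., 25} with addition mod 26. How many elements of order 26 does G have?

In a cyclic group of order 26, the number of elements of order d (for d | 26) is φ(d).
φ(26) = 12.

12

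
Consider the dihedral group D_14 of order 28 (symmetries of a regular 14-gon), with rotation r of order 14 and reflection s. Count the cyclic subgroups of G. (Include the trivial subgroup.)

Each element a generates a cyclic subgroup ⟨a⟩; distinct elements may generate the same one (a cyclic group of order d has φ(d) generators).
Cyclic subgroups by order — order 1: 1; order 2: 15; order 7: 1; order 14: 1.
Total: 18.

18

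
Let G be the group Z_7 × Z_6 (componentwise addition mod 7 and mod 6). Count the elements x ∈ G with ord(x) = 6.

2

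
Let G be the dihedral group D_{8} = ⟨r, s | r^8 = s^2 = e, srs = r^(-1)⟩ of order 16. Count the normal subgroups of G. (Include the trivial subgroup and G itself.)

7

G has 19 subgroups. Checking conjugation-invariance by order — order 1: 1/1 normal; order 2: 1/9 normal; order 4: 1/5 normal; order 8: 3/3 normal; order 16: 1/1 normal.
Total normal subgroups: 7.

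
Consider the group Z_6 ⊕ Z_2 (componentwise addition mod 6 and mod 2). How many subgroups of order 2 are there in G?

3

|G| = 12 and 2 | 12, so subgroups of order 2 are possible by Lagrange.
The subgroups of order 2 are: {(0,0), (0,1)}; {(0,0), (3,0)}; {(0,0), (3,1)}.
So G has 3 subgroups of order 2.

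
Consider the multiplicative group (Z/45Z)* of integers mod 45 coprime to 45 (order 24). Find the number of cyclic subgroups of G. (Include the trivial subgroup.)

A cyclic subgroup of order d is generated by each of its φ(d) elements of order d, so the cyclic subgroups of order d number (#elements of order d)/φ(d).
Cyclic subgroups by order — order 1: 1; order 2: 3; order 3: 1; order 4: 2; order 6: 3; order 12: 2.
Total: 12.

12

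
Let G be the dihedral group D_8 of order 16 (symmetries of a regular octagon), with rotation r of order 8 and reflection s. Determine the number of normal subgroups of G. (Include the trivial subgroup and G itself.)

7

G has 19 subgroups. Checking conjugation-invariance by order — order 1: 1/1 normal; order 2: 1/9 normal; order 4: 1/5 normal; order 8: 3/3 normal; order 16: 1/1 normal.
Total normal subgroups: 7.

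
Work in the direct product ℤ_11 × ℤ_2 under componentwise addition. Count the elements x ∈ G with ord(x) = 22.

An element (a,b) has order lcm(ord(a), ord(b)); count pairs with lcm equal to 22.
Enumerating gives 10 such elements.

10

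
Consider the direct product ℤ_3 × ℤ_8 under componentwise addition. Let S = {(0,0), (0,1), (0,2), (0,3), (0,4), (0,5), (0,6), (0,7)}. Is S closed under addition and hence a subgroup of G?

|S| = 8 divides |G| = 24, consistent with Lagrange.
S contains the identity, every element's inverse is in S, and S is closed under +: it is a subgroup.
In fact S = ⟨(0,1)⟩.

Yes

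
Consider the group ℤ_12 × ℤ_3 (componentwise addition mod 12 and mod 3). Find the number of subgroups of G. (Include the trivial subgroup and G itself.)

18

|G| = 36, so by Lagrange every subgroup order divides 36. Divisors: 1, 2, 3, 4, 6, 9, 12, 18, 36.
Subgroups by order — order 1: 1; order 2: 1; order 3: 4; order 4: 1; order 6: 4; order 9: 1; order 12: 4; order 18: 1; order 36: 1.
Total: 1 + 1 + 4 + 1 + 4 + 1 + 4 + 1 + 1 = 18.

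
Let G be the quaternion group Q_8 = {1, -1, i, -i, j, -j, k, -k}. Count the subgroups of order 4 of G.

|G| = 8 and 4 | 8, so subgroups of order 4 are possible by Lagrange.
The subgroups of order 4 are: {1, -1, i, -i}; {1, -1, j, -j}; {1, -1, k, -k}.
So G has 3 subgroups of order 4.

3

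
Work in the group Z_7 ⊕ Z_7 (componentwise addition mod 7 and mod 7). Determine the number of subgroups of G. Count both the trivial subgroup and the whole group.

10

|G| = 49, so by Lagrange every subgroup order divides 49. Divisors: 1, 7, 49.
Subgroups by order — order 1: 1; order 7: 8; order 49: 1.
Total: 1 + 8 + 1 = 10.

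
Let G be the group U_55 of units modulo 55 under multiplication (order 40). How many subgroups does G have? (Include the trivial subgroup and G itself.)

|G| = 40, so by Lagrange every subgroup order divides 40. Divisors: 1, 2, 4, 5, 8, 10, 20, 40.
Subgroups by order — order 1: 1; order 2: 3; order 4: 3; order 5: 1; order 8: 1; order 10: 3; order 20: 3; order 40: 1.
Total: 1 + 3 + 3 + 1 + 1 + 3 + 3 + 1 = 16.

16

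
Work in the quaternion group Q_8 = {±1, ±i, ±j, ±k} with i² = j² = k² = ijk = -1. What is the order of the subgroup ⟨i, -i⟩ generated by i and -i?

4

|⟨i⟩| = 4 and |⟨-i⟩| = 4, so |H| is a multiple of lcm(4, 4) = 4 and divides |G| = 8.
Closing under the operation: H = {1, -1, i, -i}, so |H| = 4.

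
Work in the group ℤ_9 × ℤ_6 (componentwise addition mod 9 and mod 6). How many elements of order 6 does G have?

8

An element (a,b) has order lcm(ord(a), ord(b)); count pairs with lcm equal to 6.
Enumerating gives 8 such elements.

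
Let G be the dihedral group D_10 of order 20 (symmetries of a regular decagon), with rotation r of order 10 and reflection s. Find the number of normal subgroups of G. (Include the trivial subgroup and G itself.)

7

G has 22 subgroups. Checking conjugation-invariance by order — order 1: 1/1 normal; order 2: 1/11 normal; order 4: 0/5 normal; order 5: 1/1 normal; order 10: 3/3 normal; order 20: 1/1 normal.
Total normal subgroups: 7.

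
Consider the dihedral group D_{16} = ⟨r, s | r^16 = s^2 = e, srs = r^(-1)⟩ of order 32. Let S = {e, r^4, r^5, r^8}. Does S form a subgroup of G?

No

r^4 ∈ S but its inverse r^12 ∉ S, so S is not a subgroup.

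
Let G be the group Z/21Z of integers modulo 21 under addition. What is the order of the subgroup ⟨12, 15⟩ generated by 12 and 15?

|⟨12⟩| = 7 and |⟨15⟩| = 7, so |H| is a multiple of lcm(7, 7) = 7 and divides |G| = 21.
Closing under the operation: H = {0, 3, 6, 9, 12, 15, 18}, so |H| = 7.

7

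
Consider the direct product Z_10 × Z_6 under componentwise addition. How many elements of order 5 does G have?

4

An element (a,b) has order lcm(ord(a), ord(b)); count pairs with lcm equal to 5.
Enumerating gives 4 such elements.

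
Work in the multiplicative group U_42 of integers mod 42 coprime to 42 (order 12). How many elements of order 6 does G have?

6

The elements of order 6 are: 5, 11, 17, 19, 23, 31.
That's 6.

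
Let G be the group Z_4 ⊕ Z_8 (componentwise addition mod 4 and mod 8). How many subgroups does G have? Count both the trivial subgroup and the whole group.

22

|G| = 32, so by Lagrange every subgroup order divides 32. Divisors: 1, 2, 4, 8, 16, 32.
Subgroups by order — order 1: 1; order 2: 3; order 4: 7; order 8: 7; order 16: 3; order 32: 1.
Total: 1 + 3 + 7 + 7 + 3 + 1 = 22.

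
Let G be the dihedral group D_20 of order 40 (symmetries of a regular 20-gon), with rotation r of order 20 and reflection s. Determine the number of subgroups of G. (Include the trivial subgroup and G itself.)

48

|G| = 40, so by Lagrange every subgroup order divides 40. Divisors: 1, 2, 4, 5, 8, 10, 20, 40.
Subgroups by order — order 1: 1; order 2: 21; order 4: 11; order 5: 1; order 8: 5; order 10: 5; order 20: 3; order 40: 1.
Total: 1 + 21 + 11 + 1 + 5 + 5 + 3 + 1 = 48.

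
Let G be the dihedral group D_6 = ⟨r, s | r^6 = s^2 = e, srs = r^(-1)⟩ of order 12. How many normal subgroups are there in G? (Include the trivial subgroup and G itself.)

7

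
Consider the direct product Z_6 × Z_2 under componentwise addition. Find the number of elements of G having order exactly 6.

An element (a,b) has order lcm(ord(a), ord(b)); count pairs with lcm equal to 6.
Enumerating gives 6 such elements.

6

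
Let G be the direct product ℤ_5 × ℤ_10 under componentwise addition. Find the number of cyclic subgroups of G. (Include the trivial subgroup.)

14

Group the elements of G by the cyclic subgroup they generate; each cyclic subgroup of order d accounts for φ(d) elements.
Cyclic subgroups by order — order 1: 1; order 2: 1; order 5: 6; order 10: 6.
Total: 14.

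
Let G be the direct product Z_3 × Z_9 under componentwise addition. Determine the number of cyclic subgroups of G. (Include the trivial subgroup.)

8

Each element a generates a cyclic subgroup ⟨a⟩; distinct elements may generate the same one (a cyclic group of order d has φ(d) generators).
Cyclic subgroups by order — order 1: 1; order 3: 4; order 9: 3.
Total: 8.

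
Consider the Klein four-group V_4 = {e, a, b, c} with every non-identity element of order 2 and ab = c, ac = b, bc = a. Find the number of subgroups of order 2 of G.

|G| = 4 and 2 | 4, so subgroups of order 2 are possible by Lagrange.
The subgroups of order 2 are: {e, a}; {e, b}; {e, c}.
So G has 3 subgroups of order 2.

3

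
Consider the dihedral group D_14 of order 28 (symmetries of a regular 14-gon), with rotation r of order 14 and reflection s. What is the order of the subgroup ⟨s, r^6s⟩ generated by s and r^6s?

14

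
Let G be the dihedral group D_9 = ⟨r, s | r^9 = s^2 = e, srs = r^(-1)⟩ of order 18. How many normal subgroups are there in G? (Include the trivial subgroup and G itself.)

4

G has 16 subgroups. Checking conjugation-invariance by order — order 1: 1/1 normal; order 2: 0/9 normal; order 3: 1/1 normal; order 6: 0/3 normal; order 9: 1/1 normal; order 18: 1/1 normal.
Total normal subgroups: 4.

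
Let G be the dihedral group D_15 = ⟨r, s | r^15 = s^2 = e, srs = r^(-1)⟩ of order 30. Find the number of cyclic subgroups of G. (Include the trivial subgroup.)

19

Each element a generates a cyclic subgroup ⟨a⟩; distinct elements may generate the same one (a cyclic group of order d has φ(d) generators).
Cyclic subgroups by order — order 1: 1; order 2: 15; order 3: 1; order 5: 1; order 15: 1.
Total: 19.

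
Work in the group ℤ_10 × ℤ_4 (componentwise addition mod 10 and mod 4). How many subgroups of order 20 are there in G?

3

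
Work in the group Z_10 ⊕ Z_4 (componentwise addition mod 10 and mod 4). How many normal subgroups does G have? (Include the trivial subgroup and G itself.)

16

G is abelian, so every subgroup is normal.
G has 16 subgroups in total, hence 16 normal subgroups.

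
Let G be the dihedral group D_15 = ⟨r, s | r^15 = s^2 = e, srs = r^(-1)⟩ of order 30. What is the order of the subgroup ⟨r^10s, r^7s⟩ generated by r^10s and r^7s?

|⟨r^10s⟩| = 2 and |⟨r^7s⟩| = 2, so |H| is a multiple of lcm(2, 2) = 2 and divides |G| = 30.
Closing under the operation: H = {e, r^3, r^6, r^9, r^12, rs, r^4s, r^7s, r^10s, r^13s}, so |H| = 10.

10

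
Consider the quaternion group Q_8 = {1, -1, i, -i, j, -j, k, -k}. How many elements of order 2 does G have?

The elements of order 2 are: -1.
That's 1.

1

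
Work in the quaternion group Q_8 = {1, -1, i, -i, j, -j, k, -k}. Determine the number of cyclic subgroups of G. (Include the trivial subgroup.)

A cyclic subgroup of order d is generated by each of its φ(d) elements of order d, so the cyclic subgroups of order d number (#elements of order d)/φ(d).
Cyclic subgroups by order — order 1: 1; order 2: 1; order 4: 3.
Total: 5.

5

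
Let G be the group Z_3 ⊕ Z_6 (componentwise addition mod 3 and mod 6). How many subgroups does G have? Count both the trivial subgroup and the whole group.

|G| = 18, so by Lagrange every subgroup order divides 18. Divisors: 1, 2, 3, 6, 9, 18.
Subgroups by order — order 1: 1; order 2: 1; order 3: 4; order 6: 4; order 9: 1; order 18: 1.
Total: 1 + 1 + 4 + 4 + 1 + 1 = 12.

12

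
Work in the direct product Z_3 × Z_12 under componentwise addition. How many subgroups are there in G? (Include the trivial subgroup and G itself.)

18

|G| = 36, so by Lagrange every subgroup order divides 36. Divisors: 1, 2, 3, 4, 6, 9, 12, 18, 36.
Subgroups by order — order 1: 1; order 2: 1; order 3: 4; order 4: 1; order 6: 4; order 9: 1; order 12: 4; order 18: 1; order 36: 1.
Total: 1 + 1 + 4 + 1 + 4 + 1 + 4 + 1 + 1 = 18.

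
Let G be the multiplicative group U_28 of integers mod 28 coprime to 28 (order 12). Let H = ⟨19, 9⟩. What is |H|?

|⟨19⟩| = 6 and |⟨9⟩| = 3, so |H| is a multiple of lcm(6, 3) = 6 and divides |G| = 12.
Closing under the operation: H = {1, 3, 9, 19, 25, 27}, so |H| = 6.

6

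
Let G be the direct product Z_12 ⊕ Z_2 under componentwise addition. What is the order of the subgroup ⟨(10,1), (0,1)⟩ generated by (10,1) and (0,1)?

12

|⟨(10,1)⟩| = 6 and |⟨(0,1)⟩| = 2, so |H| is a multiple of lcm(6, 2) = 6 and divides |G| = 24.
Closing under the operation: H = {(0,0), (0,1), (2,0), (2,1), (4,0), (4,1), (6,0), (6,1), (8,0), (8,1), (10,0), (10,1)}, so |H| = 12.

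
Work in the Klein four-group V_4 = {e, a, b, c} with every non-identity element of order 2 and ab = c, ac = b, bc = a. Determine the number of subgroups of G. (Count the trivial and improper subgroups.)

|G| = 4, so by Lagrange every subgroup order divides 4. Divisors: 1, 2, 4.
Subgroups by order — order 1: 1; order 2: 3; order 4: 1.
Total: 1 + 3 + 1 = 5.

5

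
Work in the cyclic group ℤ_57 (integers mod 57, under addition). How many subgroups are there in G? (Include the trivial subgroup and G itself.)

A cyclic group of order 57 has exactly one subgroup for each divisor of 57.
Divisors of 57: 1, 3, 19, 57.
So ℤ_57 has 4 subgroups.

4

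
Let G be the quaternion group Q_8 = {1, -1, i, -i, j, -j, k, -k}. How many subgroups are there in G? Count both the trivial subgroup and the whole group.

6

|G| = 8, so by Lagrange every subgroup order divides 8. Divisors: 1, 2, 4, 8.
Subgroups by order — order 1: 1; order 2: 1; order 4: 3; order 8: 1.
Total: 1 + 1 + 3 + 1 = 6.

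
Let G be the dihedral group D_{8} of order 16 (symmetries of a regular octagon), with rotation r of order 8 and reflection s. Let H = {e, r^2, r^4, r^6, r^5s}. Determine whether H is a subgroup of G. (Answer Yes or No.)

No

|H| = 5 does not divide |G| = 16, so by Lagrange H is not a subgroup.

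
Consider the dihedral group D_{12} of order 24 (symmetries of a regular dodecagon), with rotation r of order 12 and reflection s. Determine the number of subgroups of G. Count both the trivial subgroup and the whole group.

|G| = 24, so by Lagrange every subgroup order divides 24. Divisors: 1, 2, 3, 4, 6, 8, 12, 24.
Subgroups by order — order 1: 1; order 2: 13; order 3: 1; order 4: 7; order 6: 5; order 8: 3; order 12: 3; order 24: 1.
Total: 1 + 13 + 1 + 7 + 5 + 3 + 3 + 1 = 34.

34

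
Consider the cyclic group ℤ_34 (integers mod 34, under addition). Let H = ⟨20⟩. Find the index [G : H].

2

|⟨20⟩| = 17 and |G| = 34.
By Lagrange, [G : H] = |G|/|H| = 34/17 = 2.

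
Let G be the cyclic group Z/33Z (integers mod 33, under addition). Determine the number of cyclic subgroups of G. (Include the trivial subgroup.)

Group the elements of G by the cyclic subgroup they generate; each cyclic subgroup of order d accounts for φ(d) elements.
Cyclic subgroups by order — order 1: 1; order 3: 1; order 11: 1; order 33: 1.
Total: 4.

4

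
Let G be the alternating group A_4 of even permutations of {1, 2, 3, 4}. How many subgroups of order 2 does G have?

3

|G| = 12 and 2 | 12, so subgroups of order 2 are possible by Lagrange.
The subgroups of order 2 are: {e, (1 2)(3 4)}; {e, (1 3)(2 4)}; {e, (1 4)(2 3)}.
So G has 3 subgroups of order 2.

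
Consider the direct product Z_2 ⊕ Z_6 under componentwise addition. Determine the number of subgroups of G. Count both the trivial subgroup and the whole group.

|G| = 12, so by Lagrange every subgroup order divides 12. Divisors: 1, 2, 3, 4, 6, 12.
Subgroups by order — order 1: 1; order 2: 3; order 3: 1; order 4: 1; order 6: 3; order 12: 1.
Total: 1 + 3 + 1 + 1 + 3 + 1 = 10.

10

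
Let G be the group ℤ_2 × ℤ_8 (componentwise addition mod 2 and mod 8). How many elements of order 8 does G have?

8

An element (a,b) has order lcm(ord(a), ord(b)); count pairs with lcm equal to 8.
Enumerating gives 8 such elements.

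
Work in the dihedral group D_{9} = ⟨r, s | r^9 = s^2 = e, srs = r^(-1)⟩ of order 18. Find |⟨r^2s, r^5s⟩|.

6

|⟨r^2s⟩| = 2 and |⟨r^5s⟩| = 2, so |H| is a multiple of lcm(2, 2) = 2 and divides |G| = 18.
Closing under the operation: H = {e, r^3, r^6, r^2s, r^5s, r^8s}, so |H| = 6.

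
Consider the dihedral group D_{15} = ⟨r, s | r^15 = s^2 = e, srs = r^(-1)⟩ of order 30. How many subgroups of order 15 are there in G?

1

|G| = 30 and 15 | 30, so subgroups of order 15 are possible by Lagrange.
The subgroups of order 15 are: {e, r, r^2, r^3, r^4, r^5, r^6, r^7, r^8, r^9, r^10, r^11, r^12, r^13, r^14}.
So G has 1 subgroup of order 15.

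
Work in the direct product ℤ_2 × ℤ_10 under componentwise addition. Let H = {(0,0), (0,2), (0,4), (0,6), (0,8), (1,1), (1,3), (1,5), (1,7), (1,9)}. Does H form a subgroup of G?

Yes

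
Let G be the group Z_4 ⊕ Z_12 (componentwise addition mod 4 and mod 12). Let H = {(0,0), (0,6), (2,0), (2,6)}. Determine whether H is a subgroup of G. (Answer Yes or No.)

Yes

|H| = 4 divides |G| = 48, consistent with Lagrange.
H contains the identity, every element's inverse is in H, and H is closed under +: it is a subgroup.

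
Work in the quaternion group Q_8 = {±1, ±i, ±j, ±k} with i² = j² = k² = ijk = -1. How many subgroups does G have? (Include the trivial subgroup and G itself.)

6

|G| = 8, so by Lagrange every subgroup order divides 8. Divisors: 1, 2, 4, 8.
Subgroups by order — order 1: 1; order 2: 1; order 4: 3; order 8: 1.
Total: 1 + 1 + 3 + 1 = 6.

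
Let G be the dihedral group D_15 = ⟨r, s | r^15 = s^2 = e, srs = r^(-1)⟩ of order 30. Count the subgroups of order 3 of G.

|G| = 30 and 3 | 30, so subgroups of order 3 are possible by Lagrange.
The subgroups of order 3 are: {e, r^5, r^10}.
So G has 1 subgroup of order 3.

1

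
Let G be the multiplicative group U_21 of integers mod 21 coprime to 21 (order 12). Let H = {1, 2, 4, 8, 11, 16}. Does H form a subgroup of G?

Yes

|H| = 6 divides |G| = 12, consistent with Lagrange.
H contains the identity, every element's inverse is in H, and H is closed under ·: it is a subgroup.
In fact H = ⟨2⟩.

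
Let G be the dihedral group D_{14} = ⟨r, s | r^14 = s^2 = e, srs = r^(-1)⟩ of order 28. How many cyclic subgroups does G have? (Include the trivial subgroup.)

Each element a generates a cyclic subgroup ⟨a⟩; distinct elements may generate the same one (a cyclic group of order d has φ(d) generators).
Cyclic subgroups by order — order 1: 1; order 2: 15; order 7: 1; order 14: 1.
Total: 18.

18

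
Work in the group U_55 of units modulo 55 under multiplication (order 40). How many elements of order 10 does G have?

Enumerating element orders in G gives 12 elements of order 10.

12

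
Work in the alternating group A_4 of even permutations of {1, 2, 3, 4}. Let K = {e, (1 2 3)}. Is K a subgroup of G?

(1 2 3) ∈ K but its inverse (1 3 2) ∉ K, so K is not a subgroup.

No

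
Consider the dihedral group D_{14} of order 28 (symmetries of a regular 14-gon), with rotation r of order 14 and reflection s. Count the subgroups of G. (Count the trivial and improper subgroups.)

28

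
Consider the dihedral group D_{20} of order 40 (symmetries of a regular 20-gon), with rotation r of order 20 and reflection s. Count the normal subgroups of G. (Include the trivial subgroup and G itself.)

9

G has 48 subgroups. Checking conjugation-invariance by order — order 1: 1/1 normal; order 2: 1/21 normal; order 4: 1/11 normal; order 5: 1/1 normal; order 8: 0/5 normal; order 10: 1/5 normal; order 20: 3/3 normal; order 40: 1/1 normal.
Total normal subgroups: 9.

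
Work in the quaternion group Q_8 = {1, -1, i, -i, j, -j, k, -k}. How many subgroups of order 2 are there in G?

1

|G| = 8 and 2 | 8, so subgroups of order 2 are possible by Lagrange.
The subgroups of order 2 are: {1, -1}.
So G has 1 subgroup of order 2.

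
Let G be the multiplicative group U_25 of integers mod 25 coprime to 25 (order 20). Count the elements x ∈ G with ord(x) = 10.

4

The elements of order 10 are: 4, 9, 14, 19.
That's 4.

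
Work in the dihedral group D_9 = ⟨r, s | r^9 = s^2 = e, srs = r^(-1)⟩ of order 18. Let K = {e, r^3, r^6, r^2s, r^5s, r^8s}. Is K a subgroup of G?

|K| = 6 divides |G| = 18, consistent with Lagrange.
K contains the identity, every element's inverse is in K, and K is closed under ·: it is a subgroup.

Yes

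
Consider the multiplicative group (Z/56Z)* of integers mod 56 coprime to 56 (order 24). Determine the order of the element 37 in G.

6

Compute successive powers of 37 mod 56: 37, 25, 29, 9, 53, 1; 37^6 ≡ 1 (mod 56).
So |⟨37⟩| = 6.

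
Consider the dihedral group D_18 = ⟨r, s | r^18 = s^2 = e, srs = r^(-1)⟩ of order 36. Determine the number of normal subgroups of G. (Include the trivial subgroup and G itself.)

G has 45 subgroups. Checking conjugation-invariance by order — order 1: 1/1 normal; order 2: 1/19 normal; order 3: 1/1 normal; order 4: 0/9 normal; order 6: 1/7 normal; order 9: 1/1 normal; order 12: 0/3 normal; order 18: 3/3 normal; order 36: 1/1 normal.
Total normal subgroups: 9.

9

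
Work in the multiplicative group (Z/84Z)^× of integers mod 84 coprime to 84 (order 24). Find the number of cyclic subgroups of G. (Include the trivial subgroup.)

16

A cyclic subgroup of order d is generated by each of its φ(d) elements of order d, so the cyclic subgroups of order d number (#elements of order d)/φ(d).
Cyclic subgroups by order — order 1: 1; order 2: 7; order 3: 1; order 6: 7.
Total: 16.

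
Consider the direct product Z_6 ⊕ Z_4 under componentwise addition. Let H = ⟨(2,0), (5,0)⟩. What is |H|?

6

|⟨(2,0)⟩| = 3 and |⟨(5,0)⟩| = 6, so |H| is a multiple of lcm(3, 6) = 6 and divides |G| = 24.
Closing under the operation: H = {(0,0), (1,0), (2,0), (3,0), (4,0), (5,0)}, so |H| = 6.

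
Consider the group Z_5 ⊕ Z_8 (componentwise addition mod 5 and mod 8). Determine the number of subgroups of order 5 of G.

|G| = 40 and 5 | 40, so subgroups of order 5 are possible by Lagrange.
The subgroups of order 5 are: {(0,0), (1,0), (2,0), (3,0), (4,0)}.
So G has 1 subgroup of order 5.

1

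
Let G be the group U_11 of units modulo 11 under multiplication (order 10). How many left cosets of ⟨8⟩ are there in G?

|⟨8⟩| = 10 and |G| = 10.
By Lagrange, [G : H] = |G|/|H| = 10/10 = 1.

1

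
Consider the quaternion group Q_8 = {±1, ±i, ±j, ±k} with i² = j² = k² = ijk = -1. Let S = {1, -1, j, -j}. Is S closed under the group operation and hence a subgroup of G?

Yes

|S| = 4 divides |G| = 8, consistent with Lagrange.
S contains the identity, every element's inverse is in S, and S is closed under ·: it is a subgroup.
In fact S = ⟨j⟩.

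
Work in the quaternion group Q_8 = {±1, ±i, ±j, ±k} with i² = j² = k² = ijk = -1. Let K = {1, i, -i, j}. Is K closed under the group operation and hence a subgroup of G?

j ∈ K but its inverse -j ∉ K, so K is not a subgroup.

No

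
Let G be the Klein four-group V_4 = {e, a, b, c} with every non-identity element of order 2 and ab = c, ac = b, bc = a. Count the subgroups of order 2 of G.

|G| = 4 and 2 | 4, so subgroups of order 2 are possible by Lagrange.
The subgroups of order 2 are: {e, a}; {e, b}; {e, c}.
So G has 3 subgroups of order 2.

3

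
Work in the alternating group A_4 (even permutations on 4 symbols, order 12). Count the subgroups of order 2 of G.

3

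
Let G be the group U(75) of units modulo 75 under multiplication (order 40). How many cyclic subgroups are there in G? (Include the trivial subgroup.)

12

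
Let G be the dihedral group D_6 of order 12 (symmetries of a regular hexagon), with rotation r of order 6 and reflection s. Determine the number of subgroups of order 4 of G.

3

|G| = 12 and 4 | 12, so subgroups of order 4 are possible by Lagrange.
The subgroups of order 4 are: {e, r^3, r^2s, r^5s}; {e, r^3, s, r^3s}; {e, r^3, rs, r^4s}.
So G has 3 subgroups of order 4.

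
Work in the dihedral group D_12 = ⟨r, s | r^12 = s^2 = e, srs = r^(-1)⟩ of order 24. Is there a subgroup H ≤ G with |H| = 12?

Yes

12 | 24. A subgroup of order 12 is {e, r, r^2, r^3, r^4, r^5, r^6, r^7, r^8, r^9, r^10, r^11}.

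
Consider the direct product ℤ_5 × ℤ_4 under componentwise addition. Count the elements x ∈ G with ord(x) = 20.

8

An element (a,b) has order lcm(ord(a), ord(b)); count pairs with lcm equal to 20.
Enumerating gives 8 such elements.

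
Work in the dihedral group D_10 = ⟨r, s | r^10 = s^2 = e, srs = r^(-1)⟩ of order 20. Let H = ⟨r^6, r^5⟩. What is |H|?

10

|⟨r^6⟩| = 5 and |⟨r^5⟩| = 2, so |H| is a multiple of lcm(5, 2) = 10 and divides |G| = 20.
Closing under the operation: H = {e, r, r^2, r^3, r^4, r^5, r^6, r^7, r^8, r^9}, so |H| = 10.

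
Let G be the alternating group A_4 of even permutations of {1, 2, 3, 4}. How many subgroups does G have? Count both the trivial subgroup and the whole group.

10

|G| = 12, so by Lagrange every subgroup order divides 12. Divisors: 1, 2, 3, 4, 6, 12.
Subgroups by order — order 1: 1; order 2: 3; order 3: 4; order 4: 1; order 6: 0; order 12: 1.
Total: 1 + 3 + 4 + 1 + 0 + 1 = 10.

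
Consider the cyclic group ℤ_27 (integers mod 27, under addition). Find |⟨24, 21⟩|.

|⟨24⟩| = 9 and |⟨21⟩| = 9, so |H| is a multiple of lcm(9, 9) = 9 and divides |G| = 27.
Closing under the operation: H = {0, 3, 6, 9, 12, 15, 18, 21, 24}, so |H| = 9.

9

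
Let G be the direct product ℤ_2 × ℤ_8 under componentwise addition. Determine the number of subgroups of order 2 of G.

|G| = 16 and 2 | 16, so subgroups of order 2 are possible by Lagrange.
The subgroups of order 2 are: {(0,0), (0,4)}; {(0,0), (1,0)}; {(0,0), (1,4)}.
So G has 3 subgroups of order 2.

3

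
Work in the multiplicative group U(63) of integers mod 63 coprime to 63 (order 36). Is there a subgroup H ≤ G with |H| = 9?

9 | 36. A subgroup of order 9 is {1, 4, 16, 22, 25, 37, 43, 46, 58}.

Yes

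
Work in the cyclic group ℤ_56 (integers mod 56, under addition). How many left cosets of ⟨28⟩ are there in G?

28

|⟨28⟩| = 2 and |G| = 56.
By Lagrange, [G : H] = |G|/|H| = 56/2 = 28.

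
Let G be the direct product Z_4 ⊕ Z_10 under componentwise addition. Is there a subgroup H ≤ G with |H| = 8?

Yes

8 | 40. A subgroup of order 8 is {(0,0), (0,5), (1,0), (1,5), (2,0), (2,5), (3,0), (3,5)}.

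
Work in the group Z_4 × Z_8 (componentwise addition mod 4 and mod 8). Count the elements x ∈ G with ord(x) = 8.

An element (a,b) has order lcm(ord(a), ord(b)); count pairs with lcm equal to 8.
Enumerating gives 16 such elements.

16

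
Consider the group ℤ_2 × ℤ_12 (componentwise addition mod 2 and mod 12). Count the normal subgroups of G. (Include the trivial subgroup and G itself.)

16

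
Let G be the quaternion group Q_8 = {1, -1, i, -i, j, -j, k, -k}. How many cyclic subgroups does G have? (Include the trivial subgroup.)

Each element a generates a cyclic subgroup ⟨a⟩; distinct elements may generate the same one (a cyclic group of order d has φ(d) generators).
Cyclic subgroups by order — order 1: 1; order 2: 1; order 4: 3.
Total: 5.

5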